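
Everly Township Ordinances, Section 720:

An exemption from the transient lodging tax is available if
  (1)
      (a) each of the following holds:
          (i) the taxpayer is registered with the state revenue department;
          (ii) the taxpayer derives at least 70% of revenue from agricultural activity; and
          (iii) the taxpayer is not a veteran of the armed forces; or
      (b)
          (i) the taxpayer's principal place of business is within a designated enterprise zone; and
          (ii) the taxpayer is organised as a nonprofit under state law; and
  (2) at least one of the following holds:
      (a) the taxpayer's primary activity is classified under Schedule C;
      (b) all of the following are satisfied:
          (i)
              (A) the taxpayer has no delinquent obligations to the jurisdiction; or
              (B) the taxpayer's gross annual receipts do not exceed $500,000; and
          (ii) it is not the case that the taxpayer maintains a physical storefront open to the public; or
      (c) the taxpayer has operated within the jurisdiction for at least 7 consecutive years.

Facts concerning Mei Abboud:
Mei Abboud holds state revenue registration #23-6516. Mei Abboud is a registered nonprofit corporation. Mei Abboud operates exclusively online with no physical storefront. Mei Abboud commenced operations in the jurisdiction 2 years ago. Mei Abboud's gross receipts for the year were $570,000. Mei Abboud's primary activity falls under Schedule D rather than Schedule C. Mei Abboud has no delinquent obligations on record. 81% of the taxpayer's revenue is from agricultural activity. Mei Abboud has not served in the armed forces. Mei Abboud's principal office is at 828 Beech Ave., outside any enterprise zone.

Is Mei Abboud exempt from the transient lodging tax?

(i) state-registered — met.
(ii) ≥70% agricultural — satisfied.
(iii) not (veteran) — met.
(a) = T AND T AND T = true.
(i) in enterprise zone — not satisfied.
(ii) nonprofit — satisfied.
So (b) is not satisfied (F AND T).
(1): T OR F → true.
(a) Schedule C activity — not met.
(A) no delinquency — met.
(B) receipts ≤ $500,000 — not met.
(i) = T OR F = true.
(ii) not (has storefront) — holds.
(b): T AND T → true.
(c) ≥ 7 yrs in jurisdiction — not satisfied.
(2) = F OR T OR F = true.
Overall = T AND T = true.

Yes — exempt.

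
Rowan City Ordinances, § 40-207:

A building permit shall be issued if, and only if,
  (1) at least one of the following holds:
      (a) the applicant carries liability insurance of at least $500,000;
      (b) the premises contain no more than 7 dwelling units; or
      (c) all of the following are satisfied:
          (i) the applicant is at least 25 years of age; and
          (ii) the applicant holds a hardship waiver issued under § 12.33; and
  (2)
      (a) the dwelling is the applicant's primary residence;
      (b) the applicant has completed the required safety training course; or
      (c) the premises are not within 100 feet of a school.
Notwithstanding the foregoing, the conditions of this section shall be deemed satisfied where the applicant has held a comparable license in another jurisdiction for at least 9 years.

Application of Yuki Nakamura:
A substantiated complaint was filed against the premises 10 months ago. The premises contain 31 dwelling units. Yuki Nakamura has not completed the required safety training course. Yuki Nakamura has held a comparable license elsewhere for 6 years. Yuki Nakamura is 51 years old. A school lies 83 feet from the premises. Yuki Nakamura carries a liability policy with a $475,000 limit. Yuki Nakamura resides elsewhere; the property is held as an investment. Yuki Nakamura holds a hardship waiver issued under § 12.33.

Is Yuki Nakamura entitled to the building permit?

No — denied.

(a) insurance ≥ $500,000 — fails.
(b) ≤ 7 units — not met.
(i) age ≥ 25 — holds.
(ii) hardship waiver — satisfied.
So (c) is satisfied (T AND T).
So (1) is satisfied (F OR F OR T).
(a) primary residence — fails.
(b) safety training — fails.
(c) ≥100 ft from school — fails.
(2) = F OR F OR F = false.
Overall: T AND F → false.
Exception (prior license ≥ 9 yr) — not satisfied.
Result: main false OR exception false → false.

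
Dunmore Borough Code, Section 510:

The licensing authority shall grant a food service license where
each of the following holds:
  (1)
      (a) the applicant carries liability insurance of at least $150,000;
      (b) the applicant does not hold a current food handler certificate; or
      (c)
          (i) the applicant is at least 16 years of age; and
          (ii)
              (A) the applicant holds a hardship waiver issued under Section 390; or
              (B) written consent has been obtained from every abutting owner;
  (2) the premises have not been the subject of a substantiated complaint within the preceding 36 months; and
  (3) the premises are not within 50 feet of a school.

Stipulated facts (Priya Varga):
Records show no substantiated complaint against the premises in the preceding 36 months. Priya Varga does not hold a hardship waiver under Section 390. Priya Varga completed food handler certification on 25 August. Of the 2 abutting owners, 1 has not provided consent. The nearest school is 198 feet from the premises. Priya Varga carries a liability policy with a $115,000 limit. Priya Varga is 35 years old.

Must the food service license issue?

(a) insurance ≥ $150,000 — not satisfied.
(b) not (food handler cert.) — not satisfied.
(i) age ≥ 16 — holds.
(A) hardship waiver — not met.
(B) all abutters consent — not met.
So (ii) is not satisfied (F OR F).
(c): T AND F → false.
So (1) is not satisfied (F OR F OR F).
(2) no complaint in 36 mo. — satisfied.
(3) ≥50 ft from school — satisfied.
Overall: F AND T AND T → false.

No — denied.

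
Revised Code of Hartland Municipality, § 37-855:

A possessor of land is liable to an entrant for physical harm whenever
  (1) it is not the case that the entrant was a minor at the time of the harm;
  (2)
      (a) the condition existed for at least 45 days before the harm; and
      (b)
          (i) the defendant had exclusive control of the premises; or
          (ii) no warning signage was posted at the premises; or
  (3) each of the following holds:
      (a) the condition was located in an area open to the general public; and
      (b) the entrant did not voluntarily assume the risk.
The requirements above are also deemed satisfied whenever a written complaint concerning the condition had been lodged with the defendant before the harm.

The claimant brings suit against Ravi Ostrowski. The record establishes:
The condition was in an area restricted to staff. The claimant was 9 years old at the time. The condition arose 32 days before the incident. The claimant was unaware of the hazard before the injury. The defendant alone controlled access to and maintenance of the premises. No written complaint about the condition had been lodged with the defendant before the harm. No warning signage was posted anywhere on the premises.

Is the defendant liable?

(1) not (entrant a minor) — not satisfied.
(a) condition ≥45 days old — not met.
(i) exclusive control — satisfied.
(ii) no signage posted — met.
(b): T OR T → true.
(2) = F AND T = false.
(a) public area — not met.
(b) no assumed risk — holds.
(3): F AND T → false.
Overall = F OR F OR F = false.
Exception (complaint lodged) — not satisfied.
Result: main false OR exception false → false.

No — not liable.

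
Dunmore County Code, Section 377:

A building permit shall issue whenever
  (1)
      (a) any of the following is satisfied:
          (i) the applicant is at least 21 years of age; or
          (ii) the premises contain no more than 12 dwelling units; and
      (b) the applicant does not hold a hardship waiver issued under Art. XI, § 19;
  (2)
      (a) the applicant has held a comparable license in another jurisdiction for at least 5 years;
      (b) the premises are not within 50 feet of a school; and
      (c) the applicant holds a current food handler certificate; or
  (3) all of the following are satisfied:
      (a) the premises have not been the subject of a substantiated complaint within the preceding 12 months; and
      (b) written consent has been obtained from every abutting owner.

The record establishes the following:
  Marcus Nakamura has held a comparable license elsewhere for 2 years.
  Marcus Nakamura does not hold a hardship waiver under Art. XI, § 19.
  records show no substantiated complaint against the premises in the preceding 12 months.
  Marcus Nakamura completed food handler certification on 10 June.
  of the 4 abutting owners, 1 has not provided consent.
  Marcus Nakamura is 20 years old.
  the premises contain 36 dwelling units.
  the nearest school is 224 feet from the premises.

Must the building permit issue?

No — denied.

(i) age ≥ 21 — not satisfied.
(ii) ≤ 12 units — fails.
(a): F OR F → false.
(b) not (hardship waiver) — holds.
So (1) is not satisfied (F AND T).
(a) prior license ≥ 5 yr — not satisfied.
(b) ≥50 ft from school — met.
(c) food handler cert. — met.
So (2) is not satisfied (F AND T AND T).
(a) no complaint in 12 mo. — holds.
(b) all abutters consent — fails.
(3): T AND F → false.
So Overall is not satisfied (F OR F OR F).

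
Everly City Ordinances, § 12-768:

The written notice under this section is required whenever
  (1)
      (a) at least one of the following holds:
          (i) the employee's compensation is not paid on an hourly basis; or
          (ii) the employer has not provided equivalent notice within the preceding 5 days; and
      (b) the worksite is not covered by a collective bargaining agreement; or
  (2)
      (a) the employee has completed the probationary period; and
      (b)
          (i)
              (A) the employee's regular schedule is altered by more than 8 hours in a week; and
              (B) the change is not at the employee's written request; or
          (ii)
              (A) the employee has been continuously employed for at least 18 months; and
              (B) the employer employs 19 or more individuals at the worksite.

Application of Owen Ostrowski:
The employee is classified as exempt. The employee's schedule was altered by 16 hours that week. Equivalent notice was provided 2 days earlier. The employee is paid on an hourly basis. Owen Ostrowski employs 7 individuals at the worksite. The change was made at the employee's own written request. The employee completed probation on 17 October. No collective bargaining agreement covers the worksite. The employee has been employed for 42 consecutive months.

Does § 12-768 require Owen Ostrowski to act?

No — not required.

(i) not (hourly-paid) — not satisfied.
(ii) no recent notice — fails.
So (a) is not satisfied (F OR F).
(b) no CBA — holds.
(1): F AND T → false.
(a) past probation — satisfied.
(A) schedule shift > 8h — satisfied.
(B) not employee-requested — not met.
(i): T AND F → false.
(A) tenure ≥ 18 mo. — met.
(B) ≥ 19 at site — not met.
(ii): T AND F → false.
(b) = F OR F = false.
So (2) is not satisfied (T AND F).
Overall: F OR F → false.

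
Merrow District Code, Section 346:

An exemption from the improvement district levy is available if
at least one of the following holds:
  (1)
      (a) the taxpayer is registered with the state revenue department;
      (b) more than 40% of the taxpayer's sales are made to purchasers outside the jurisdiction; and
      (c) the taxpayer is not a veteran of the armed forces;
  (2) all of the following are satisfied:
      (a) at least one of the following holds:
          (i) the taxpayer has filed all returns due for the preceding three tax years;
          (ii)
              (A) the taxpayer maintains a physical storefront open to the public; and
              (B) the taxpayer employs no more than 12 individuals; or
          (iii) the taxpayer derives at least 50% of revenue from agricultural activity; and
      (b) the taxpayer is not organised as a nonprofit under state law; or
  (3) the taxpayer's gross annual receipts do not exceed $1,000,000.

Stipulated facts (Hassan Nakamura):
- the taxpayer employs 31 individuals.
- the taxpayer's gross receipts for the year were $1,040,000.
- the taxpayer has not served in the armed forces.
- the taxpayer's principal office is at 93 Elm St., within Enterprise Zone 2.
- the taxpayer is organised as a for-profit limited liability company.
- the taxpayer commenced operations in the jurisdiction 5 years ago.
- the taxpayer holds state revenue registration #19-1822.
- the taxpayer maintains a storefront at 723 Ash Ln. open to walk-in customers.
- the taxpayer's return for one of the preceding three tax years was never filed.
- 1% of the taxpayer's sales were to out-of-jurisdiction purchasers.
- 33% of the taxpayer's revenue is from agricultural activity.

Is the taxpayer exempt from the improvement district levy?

(a) state-registered — met.
(b) >40% out-of-jur. sales — not met.
(c) not (veteran) — met.
So (1) is not satisfied (T AND F AND T).
(i) returns current — not satisfied.
(A) has storefront — met.
(B) ≤ 12 employees — not met.
(ii) = T AND F = false.
(iii) ≥50% agricultural — not met.
(a): F OR F OR F → false.
(b) not (nonprofit) — holds.
So (2) is not satisfied (F AND T).
(3) receipts ≤ $1,000,000 — fails.
So Overall is not satisfied (F OR F OR F).

No — not exempt.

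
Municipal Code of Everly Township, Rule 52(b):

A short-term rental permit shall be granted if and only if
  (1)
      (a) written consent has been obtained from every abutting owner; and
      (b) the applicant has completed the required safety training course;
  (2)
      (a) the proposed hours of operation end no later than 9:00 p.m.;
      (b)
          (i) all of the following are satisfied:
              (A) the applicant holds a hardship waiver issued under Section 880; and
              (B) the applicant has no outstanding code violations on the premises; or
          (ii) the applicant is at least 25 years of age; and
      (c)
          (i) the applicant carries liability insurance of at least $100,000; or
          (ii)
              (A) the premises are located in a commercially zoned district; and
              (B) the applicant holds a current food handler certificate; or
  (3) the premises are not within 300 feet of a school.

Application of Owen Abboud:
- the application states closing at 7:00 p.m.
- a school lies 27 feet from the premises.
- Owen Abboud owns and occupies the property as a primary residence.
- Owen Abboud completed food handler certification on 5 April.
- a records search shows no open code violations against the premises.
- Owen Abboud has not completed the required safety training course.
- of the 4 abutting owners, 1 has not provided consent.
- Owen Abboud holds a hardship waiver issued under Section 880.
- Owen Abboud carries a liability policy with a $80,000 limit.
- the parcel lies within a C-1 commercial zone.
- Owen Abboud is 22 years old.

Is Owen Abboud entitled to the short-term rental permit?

(a) all abutters consent — fails.
(b) safety training — not met.
(1): F AND F → false.
(a) closes by 9 p.m. — met.
(A) hardship waiver — satisfied.
(B) no code violations — met.
(i): T AND T → true.
(ii) age ≥ 25 — fails.
So (b) is satisfied (T OR F).
(i) insurance ≥ $100,000 — fails.
(A) commercially zoned — met.
(B) food handler cert. — satisfied.
(ii) = T AND T = true.
(c) = F OR T = true.
(2): T AND T AND T → true.
(3) ≥300 ft from school — not met.
So Overall is satisfied (F OR T OR F).

Yes — granted.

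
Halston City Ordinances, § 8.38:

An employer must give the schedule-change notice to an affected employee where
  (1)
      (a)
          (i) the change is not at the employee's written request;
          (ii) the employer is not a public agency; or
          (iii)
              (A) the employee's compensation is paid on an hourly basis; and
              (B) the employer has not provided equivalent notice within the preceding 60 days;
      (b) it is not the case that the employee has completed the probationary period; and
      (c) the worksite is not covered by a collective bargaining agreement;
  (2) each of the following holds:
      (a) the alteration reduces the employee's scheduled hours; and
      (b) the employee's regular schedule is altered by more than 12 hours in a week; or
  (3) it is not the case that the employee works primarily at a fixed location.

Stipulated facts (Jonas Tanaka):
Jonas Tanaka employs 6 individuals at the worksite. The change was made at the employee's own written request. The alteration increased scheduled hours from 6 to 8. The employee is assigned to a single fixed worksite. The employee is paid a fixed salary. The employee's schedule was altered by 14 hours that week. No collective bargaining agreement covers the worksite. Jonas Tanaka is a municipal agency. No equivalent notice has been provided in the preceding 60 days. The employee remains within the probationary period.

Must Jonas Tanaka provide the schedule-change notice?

(i) not employee-requested — fails.
(ii) not (public agency) — not met.
(A) hourly-paid — fails.
(B) no recent notice — holds.
So (iii) is not satisfied (F AND T).
(a) = F OR F OR F = false.
(b) not (past probation) — satisfied.
(c) no CBA — met.
(1): F AND T AND T → false.
(a) hours reduced — fails.
(b) schedule shift > 12h — holds.
(2) = F AND T = false.
(3) not (fixed location) — fails.
Overall: F OR F OR F → false.

No — not required.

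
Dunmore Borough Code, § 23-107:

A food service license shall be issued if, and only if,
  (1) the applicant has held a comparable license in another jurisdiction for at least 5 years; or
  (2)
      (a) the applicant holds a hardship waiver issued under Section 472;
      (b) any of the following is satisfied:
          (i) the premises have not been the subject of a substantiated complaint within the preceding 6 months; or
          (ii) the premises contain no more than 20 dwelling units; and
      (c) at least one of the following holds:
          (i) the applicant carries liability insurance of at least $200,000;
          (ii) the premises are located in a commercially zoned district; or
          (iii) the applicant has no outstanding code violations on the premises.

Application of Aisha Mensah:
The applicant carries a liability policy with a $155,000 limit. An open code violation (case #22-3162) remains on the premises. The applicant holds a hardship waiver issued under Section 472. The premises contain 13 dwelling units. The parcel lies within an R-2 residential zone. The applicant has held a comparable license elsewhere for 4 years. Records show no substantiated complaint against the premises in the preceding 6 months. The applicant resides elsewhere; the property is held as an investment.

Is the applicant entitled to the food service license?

(1) prior license ≥ 5 yr — not met.
(a) hardship waiver — holds.
(i) no complaint in 6 mo. — satisfied.
(ii) ≤ 20 units — satisfied.
(b): T OR T → true.
(i) insurance ≥ $200,000 — fails.
(ii) commercially zoned — not met.
(iii) no code violations — not met.
So (c) is not satisfied (F OR F OR F).
(2) = T AND T AND F = false.
Overall = F OR F = false.

No — denied.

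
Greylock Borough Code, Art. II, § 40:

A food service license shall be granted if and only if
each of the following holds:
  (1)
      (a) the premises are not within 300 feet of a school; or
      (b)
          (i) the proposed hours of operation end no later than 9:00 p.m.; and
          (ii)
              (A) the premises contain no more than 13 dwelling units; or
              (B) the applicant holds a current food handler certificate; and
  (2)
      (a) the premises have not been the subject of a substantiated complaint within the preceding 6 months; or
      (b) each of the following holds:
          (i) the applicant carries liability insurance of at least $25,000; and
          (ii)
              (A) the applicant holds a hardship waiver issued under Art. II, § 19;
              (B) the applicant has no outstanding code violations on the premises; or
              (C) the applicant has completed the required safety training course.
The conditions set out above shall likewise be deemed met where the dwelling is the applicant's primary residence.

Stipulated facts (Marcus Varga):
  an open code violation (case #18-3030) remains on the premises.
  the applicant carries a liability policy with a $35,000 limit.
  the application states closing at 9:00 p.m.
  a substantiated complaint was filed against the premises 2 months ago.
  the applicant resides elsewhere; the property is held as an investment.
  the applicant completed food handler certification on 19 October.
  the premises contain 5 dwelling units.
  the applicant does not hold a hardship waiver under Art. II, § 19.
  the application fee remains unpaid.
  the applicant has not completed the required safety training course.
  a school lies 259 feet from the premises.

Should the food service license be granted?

No — denied.

(a) ≥300 ft from school — not satisfied.
(i) closes by 9 p.m. — holds.
(A) ≤ 13 units — holds.
(B) food handler cert. — satisfied.
(ii): T OR T → true.
(b) = T AND T = true.
(1): F OR T → true.
(a) no complaint in 6 mo. — not satisfied.
(i) insurance ≥ $25,000 — met.
(A) hardship waiver — not satisfied.
(B) no code violations — fails.
(C) safety training — not met.
So (ii) is not satisfied (F OR F OR F).
(b) = T AND F = false.
(2) = F OR F = false.
Overall = T AND F = false.
Exception (primary residence) — not satisfied.
Result: main false OR exception false → false.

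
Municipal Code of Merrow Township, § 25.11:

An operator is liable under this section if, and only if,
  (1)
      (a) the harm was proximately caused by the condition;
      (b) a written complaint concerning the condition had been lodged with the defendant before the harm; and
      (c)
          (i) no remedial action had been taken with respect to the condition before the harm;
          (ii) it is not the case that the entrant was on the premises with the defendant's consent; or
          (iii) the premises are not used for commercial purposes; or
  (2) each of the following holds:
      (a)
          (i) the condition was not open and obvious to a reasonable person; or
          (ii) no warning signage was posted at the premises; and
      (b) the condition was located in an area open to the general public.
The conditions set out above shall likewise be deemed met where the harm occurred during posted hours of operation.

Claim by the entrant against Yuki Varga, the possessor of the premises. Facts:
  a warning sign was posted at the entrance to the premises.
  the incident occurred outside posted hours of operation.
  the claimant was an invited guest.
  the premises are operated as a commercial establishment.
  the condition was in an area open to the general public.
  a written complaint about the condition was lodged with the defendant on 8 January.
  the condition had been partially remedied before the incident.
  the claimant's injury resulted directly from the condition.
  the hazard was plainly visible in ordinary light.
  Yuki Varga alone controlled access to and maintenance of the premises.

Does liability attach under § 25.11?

No — not liable.

(a) proximate cause — met.
(b) complaint lodged — met.
(i) no remedial action — not met.
(ii) not (consent to enter) — not satisfied.
(iii) not (commercial use) — fails.
(c): F OR F OR F → false.
(1): T AND T AND F → false.
(i) not open/obvious — fails.
(ii) no signage posted — fails.
So (a) is not satisfied (F OR F).
(b) public area — satisfied.
So (2) is not satisfied (F AND T).
Overall = F OR F = false.
Exception (during posted hours) — not satisfied.
Result: main false OR exception false → false.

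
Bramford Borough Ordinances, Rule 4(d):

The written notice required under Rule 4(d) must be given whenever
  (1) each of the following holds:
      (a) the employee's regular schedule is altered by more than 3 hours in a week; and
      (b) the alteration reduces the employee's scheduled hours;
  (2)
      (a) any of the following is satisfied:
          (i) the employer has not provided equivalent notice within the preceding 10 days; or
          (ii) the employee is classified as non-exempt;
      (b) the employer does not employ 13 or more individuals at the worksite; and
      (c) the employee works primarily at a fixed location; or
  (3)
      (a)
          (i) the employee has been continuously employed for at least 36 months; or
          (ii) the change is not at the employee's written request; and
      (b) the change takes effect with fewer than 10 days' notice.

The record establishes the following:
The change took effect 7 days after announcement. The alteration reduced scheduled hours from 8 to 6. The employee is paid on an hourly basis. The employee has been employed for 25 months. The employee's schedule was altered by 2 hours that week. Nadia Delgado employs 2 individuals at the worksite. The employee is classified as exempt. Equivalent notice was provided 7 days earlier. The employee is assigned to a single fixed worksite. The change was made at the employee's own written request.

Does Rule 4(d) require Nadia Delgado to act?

(a) schedule shift > 3h — not met.
(b) hours reduced — satisfied.
(1): F AND T → false.
(i) no recent notice — not met.
(ii) non-exempt — fails.
(a) = F OR F = false.
(b) not (≥ 13 at site) — holds.
(c) fixed location — holds.
So (2) is not satisfied (F AND T AND T).
(i) tenure ≥ 36 mo. — not satisfied.
(ii) not employee-requested — not satisfied.
So (a) is not satisfied (F OR F).
(b) < 10 days' notice — holds.
So (3) is not satisfied (F AND T).
Overall = F OR F OR F = false.

No — not required.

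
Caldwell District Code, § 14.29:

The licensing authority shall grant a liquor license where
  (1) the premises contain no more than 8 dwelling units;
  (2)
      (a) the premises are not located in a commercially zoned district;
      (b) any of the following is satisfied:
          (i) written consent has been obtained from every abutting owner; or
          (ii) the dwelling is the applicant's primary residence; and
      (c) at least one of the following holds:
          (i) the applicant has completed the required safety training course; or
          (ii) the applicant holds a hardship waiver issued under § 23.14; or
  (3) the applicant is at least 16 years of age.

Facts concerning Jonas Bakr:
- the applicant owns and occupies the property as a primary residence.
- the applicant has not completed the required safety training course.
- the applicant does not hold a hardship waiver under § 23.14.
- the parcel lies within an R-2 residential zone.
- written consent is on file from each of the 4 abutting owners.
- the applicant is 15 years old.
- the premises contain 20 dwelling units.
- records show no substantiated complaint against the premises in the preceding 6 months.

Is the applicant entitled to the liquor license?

No — denied.

(1) ≤ 8 units — not satisfied.
(a) not (commercially zoned) — satisfied.
(i) all abutters consent — satisfied.
(ii) primary residence — holds.
(b): T OR T → true.
(i) safety training — not satisfied.
(ii) hardship waiver — fails.
(c) = F OR F = false.
(2): T AND T AND F → false.
(3) age ≥ 16 — fails.
Overall: F OR F OR F → false.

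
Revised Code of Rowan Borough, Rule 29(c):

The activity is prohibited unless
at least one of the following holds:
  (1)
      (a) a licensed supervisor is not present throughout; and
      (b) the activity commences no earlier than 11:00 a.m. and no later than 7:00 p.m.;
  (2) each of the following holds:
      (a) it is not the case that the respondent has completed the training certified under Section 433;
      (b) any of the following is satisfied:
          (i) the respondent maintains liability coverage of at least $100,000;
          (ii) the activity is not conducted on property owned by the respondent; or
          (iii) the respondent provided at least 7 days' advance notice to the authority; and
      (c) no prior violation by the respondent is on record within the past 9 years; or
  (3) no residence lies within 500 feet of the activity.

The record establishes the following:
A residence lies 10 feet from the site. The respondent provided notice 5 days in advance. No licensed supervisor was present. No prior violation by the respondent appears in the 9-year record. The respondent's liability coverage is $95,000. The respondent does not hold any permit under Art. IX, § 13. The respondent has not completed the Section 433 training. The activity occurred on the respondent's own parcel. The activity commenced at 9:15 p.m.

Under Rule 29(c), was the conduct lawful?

(a) not (supervisor present) — met.
(b) start within hours — fails.
So (1) is not satisfied (T AND F).
(a) not (training certified) — holds.
(i) coverage ≥ $100,000 — fails.
(ii) not (own property) — fails.
(iii) ≥7 days' notice — fails.
So (b) is not satisfied (F OR F OR F).
(c) no prior violation — met.
(2) = T AND F AND T = false.
(3) no residence in 500 ft — not satisfied.
Overall: F OR F OR F → false.

No — unlawful.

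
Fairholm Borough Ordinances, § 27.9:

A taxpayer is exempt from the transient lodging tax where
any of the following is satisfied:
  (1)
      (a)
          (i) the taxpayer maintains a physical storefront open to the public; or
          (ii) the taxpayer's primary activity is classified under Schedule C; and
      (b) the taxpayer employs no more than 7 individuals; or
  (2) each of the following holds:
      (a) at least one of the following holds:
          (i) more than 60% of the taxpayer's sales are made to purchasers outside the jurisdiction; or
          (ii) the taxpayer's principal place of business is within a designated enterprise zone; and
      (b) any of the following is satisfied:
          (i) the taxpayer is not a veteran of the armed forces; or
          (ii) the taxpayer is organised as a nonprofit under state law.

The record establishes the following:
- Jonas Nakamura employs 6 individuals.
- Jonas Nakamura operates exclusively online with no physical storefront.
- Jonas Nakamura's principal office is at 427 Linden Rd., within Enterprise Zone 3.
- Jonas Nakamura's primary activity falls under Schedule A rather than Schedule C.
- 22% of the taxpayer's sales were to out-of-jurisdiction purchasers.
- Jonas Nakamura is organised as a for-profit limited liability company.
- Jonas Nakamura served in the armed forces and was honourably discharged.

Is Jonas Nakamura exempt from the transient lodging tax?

(i) has storefront — not met.
(ii) Schedule C activity — fails.
(a): F OR F → false.
(b) ≤ 7 employees — met.
(1): F AND T → false.
(i) >60% out-of-jur. sales — not satisfied.
(ii) in enterprise zone — met.
(a): F OR T → true.
(i) not (veteran) — not satisfied.
(ii) nonprofit — fails.
So (b) is not satisfied (F OR F).
(2): T AND F → false.
Overall = F OR F = false.

No — not exempt.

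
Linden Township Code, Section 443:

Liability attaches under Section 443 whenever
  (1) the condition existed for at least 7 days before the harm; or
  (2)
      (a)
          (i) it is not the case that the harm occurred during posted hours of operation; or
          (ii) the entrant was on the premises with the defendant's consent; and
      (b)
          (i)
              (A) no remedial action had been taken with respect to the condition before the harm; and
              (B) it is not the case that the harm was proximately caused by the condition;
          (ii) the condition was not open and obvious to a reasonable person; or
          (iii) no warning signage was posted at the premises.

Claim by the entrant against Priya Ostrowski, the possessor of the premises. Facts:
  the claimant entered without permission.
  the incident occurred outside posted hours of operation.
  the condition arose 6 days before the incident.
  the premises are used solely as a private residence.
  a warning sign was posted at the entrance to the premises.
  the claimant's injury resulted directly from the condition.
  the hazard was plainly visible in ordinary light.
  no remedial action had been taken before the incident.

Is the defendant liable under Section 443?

(1) condition ≥7 days old — fails.
(i) not (during posted hours) — met.
(ii) consent to enter — not satisfied.
So (a) is satisfied (T OR F).
(A) no remedial action — satisfied.
(B) not (proximate cause) — fails.
(i) = T AND F = false.
(ii) not open/obvious — fails.
(iii) no signage posted — not met.
(b): F OR F OR F → false.
(2): T AND F → false.
Overall = F OR F = false.

No — not liable.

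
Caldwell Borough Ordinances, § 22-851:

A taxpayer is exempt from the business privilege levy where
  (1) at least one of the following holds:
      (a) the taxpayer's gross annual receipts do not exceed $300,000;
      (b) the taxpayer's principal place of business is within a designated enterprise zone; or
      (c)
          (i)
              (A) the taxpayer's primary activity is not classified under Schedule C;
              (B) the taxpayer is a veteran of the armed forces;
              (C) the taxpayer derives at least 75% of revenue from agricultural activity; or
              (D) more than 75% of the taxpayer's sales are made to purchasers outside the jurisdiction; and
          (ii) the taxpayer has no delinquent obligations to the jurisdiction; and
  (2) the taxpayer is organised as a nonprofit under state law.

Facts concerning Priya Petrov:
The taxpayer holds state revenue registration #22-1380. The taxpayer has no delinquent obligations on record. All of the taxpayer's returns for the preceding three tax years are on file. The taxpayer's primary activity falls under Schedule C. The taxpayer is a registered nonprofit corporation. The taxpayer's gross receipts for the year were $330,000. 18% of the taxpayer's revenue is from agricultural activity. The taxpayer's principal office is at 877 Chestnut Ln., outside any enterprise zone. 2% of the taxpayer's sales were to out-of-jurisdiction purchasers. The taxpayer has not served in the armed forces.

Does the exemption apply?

(a) receipts ≤ $300,000 — not met.
(b) in enterprise zone — not satisfied.
(A) not (Schedule C activity) — fails.
(B) veteran — not met.
(C) ≥75% agricultural — not met.
(D) >75% out-of-jur. sales — fails.
(i): F OR F OR F OR F → false.
(ii) no delinquency — met.
(c) = F AND T = false.
(1): F OR F OR F → false.
(2) nonprofit — satisfied.
So Overall is not satisfied (F AND T).

No — not exempt.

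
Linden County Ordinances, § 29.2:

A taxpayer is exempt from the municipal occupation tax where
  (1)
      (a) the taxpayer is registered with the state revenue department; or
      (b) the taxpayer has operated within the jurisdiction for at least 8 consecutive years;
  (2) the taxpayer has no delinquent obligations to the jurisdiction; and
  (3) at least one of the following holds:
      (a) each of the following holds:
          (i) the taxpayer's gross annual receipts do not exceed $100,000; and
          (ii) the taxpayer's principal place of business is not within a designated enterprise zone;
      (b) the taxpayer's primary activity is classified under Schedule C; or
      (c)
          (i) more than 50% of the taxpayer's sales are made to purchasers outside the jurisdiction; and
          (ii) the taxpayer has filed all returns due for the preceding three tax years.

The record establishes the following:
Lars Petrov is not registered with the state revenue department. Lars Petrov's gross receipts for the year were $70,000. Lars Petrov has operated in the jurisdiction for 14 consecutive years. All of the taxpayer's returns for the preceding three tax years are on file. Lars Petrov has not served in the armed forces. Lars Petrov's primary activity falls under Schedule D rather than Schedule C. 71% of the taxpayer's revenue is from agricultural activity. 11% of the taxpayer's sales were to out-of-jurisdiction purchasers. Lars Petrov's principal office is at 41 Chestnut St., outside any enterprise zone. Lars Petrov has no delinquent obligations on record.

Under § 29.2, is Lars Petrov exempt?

Yes — exempt.

(a) state-registered — not met.
(b) ≥ 8 yrs in jurisdiction — satisfied.
So (1) is satisfied (F OR T).
(2) no delinquency — satisfied.
(i) receipts ≤ $100,000 — holds.
(ii) not (in enterprise zone) — holds.
(a) = T AND T = true.
(b) Schedule C activity — not met.
(i) >50% out-of-jur. sales — not satisfied.
(ii) returns current — met.
(c): F AND T → false.
(3) = T OR F OR F = true.
Overall = T AND T AND T = true.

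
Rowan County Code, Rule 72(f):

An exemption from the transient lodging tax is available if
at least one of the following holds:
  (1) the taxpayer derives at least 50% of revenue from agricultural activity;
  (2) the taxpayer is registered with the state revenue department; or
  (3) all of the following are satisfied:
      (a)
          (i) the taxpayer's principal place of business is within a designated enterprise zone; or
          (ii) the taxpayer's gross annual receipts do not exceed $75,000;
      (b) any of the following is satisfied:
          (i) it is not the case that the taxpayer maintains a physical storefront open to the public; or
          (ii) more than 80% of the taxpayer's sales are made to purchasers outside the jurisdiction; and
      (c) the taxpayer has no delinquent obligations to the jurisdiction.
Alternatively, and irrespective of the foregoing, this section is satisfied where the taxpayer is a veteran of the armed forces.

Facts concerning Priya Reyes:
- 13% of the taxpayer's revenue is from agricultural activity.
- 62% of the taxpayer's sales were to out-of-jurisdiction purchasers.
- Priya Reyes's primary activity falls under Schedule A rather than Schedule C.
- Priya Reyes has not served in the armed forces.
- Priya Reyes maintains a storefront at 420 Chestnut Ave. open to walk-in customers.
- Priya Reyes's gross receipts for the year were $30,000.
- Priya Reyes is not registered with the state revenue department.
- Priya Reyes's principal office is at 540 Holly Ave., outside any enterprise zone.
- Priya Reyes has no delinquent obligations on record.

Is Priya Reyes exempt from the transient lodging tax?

No — not exempt.

(1) ≥50% agricultural — fails.
(2) state-registered — fails.
(i) in enterprise zone — not met.
(ii) receipts ≤ $75,000 — met.
So (a) is satisfied (F OR T).
(i) not (has storefront) — fails.
(ii) >80% out-of-jur. sales — not met.
(b) = F OR F = false.
(c) no delinquency — satisfied.
(3) = T AND F AND T = false.
Overall: F OR F OR F → false.
Exception (veteran) — not satisfied.
Result: main false OR exception false → false.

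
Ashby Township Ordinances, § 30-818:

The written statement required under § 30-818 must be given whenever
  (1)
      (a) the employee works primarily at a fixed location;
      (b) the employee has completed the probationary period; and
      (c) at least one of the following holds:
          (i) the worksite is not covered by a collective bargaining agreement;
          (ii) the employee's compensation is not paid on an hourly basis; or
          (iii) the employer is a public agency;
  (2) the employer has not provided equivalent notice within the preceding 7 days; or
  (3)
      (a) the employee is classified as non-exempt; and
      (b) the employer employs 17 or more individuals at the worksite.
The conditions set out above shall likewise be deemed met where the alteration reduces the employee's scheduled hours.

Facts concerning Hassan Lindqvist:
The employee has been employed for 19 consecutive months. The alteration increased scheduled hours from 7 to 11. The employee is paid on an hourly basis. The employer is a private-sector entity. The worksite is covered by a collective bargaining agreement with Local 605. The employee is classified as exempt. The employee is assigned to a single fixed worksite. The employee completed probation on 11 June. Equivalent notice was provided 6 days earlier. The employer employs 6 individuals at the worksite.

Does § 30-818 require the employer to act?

(a) fixed location — met.
(b) past probation — satisfied.
(i) no CBA — not met.
(ii) not (hourly-paid) — not satisfied.
(iii) public agency — not met.
So (c) is not satisfied (F OR F OR F).
(1) = T AND T AND F = false.
(2) no recent notice — not satisfied.
(a) non-exempt — not met.
(b) ≥ 17 at site — fails.
(3) = F AND F = false.
So Overall is not satisfied (F OR F OR F).
Exception (hours reduced) — not satisfied.
Result: main false OR exception false → false.

No — not required.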